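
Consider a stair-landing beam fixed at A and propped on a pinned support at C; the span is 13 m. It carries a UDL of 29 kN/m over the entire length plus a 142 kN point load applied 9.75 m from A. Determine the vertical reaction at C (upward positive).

Remove the prop at C; the released (primary) structure is a cantilever built in at A.
Free-end deflection of the primary structure under the applied loading (downward +):
  UDL 29: wL⁴/(8EI) = 103534/EI
  point load 142 at a = 9.75: Pa²(3L − a)/(6EI) = 65807/EI
  δ_0 = 169341/EI
Flexibility coefficient — unit upward force at C: δ_{CC} = L³/(3EI) = 732.3/EI.
The prop prevents deflection at C: R_C = δ_0/δ_{CC} = 169341/732.3 = 231.2 kN.

R_C = 231.2 kN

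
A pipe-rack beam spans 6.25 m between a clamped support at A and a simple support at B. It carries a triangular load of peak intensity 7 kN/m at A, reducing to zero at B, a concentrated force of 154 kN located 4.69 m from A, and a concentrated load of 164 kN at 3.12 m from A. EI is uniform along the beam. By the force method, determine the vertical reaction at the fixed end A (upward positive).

Release the roller at B. Primary structure: cantilever fixed at A.
Free-end deflection of the primary structure under the applied loading (downward +):
  triangular load, peak 7 at the fixed end: w₀L⁴/(30EI) = 356/EI
  point load 154 at a = 4.69: Pa²(3L − a)/(6EI) = 7938/EI
  point load 164 at a = 3.12: Pa²(3L − a)/(6EI) = 4159/EI
  δ_0 = 12453/EI
Flexibility coefficient — unit upward force at B: δ_{BB} = L³/(3EI) = 81.38/EI.
The prop prevents deflection at B: R_B = δ_0/δ_{BB} = 12453/81.38 = 153 kN.
Vertical equilibrium: R_A = ΣP − R_B = 339.9 − 153 = 186.9 kN.

R_A = 186.9 kN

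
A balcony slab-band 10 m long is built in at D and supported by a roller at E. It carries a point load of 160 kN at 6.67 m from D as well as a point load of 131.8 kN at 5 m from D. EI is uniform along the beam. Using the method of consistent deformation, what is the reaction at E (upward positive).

Choose R_E as the redundant. The primary structure is the cantilever fixed at D.
Free-end deflection of the primary structure under the applied loading (downward +):
  point load 160 at a = 6.67: Pa²(3L − a)/(6EI) = 27678/EI
  point load 131.8 at a = 5: Pa²(3L − a)/(6EI) = 13729/EI
  δ_0 = 41407/EI
Tip deflection under a unit load at E: L³/(3EI) = 333.3/EI.
Compatibility at E: δ_0 − R_E·δ_{EE} = 0, so R_E = 41407/333.3 = 124.2 kN.

R_E = 124.2 kN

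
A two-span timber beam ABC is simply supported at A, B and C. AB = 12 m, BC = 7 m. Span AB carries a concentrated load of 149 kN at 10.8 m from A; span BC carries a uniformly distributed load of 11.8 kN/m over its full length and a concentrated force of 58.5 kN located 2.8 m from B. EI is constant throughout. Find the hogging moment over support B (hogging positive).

M_B = 152.1 kN·m

Release continuity at B by inserting a hinge; the redundant is the internal moment M_B. The primary structure is two simply-supported spans AB and BC.
Rotations at B on the released spans (each span's end-slope, ×1/EI):
  span AB: point load 149 at a = 10.8: Pab(L + a)/(6LEI) = 611.5/EI
  span BC: UDL 11.8: wL³/(24EI) = 168.6/EI
  span BC: point load 58.5 at a = 2.8: Pab(L + b)/(6LEI) = 183.5/EI
  relative rotation θ_0 = (611.5 + 352.1)/EI = 963.6/EI
A unit hogging moment at B produces rotation L₁/(3EI) + L₂/(3EI) = 6.333/EI.
Compatibility: M_B·(L₁+L₂)/(3EI) = θ_0, giving M_B = 152.1 kN·m (hogging).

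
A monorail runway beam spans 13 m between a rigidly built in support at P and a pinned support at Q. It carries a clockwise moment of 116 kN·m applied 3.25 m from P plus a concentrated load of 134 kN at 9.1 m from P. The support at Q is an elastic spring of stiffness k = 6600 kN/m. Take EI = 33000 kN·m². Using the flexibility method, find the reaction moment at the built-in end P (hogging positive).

M_P = 284.8 kN·m

Take the reaction at Q as the redundant and release it; the primary structure is a cantilever fixed at P.
Free-end deflection of the primary structure under the applied loading (downward +):
  clockwise couple 116 at a = 3.25: M₀a(2L − a)/(2EI) = 4288/EI
  point load 134 at a = 9.1: Pa²(3L − a)/(6EI) = 55298/EI
  δ_0 = 59586/EI
Tip deflection under a unit load at Q: L³/(3EI) = 732.3/EI.
With EI = 33000 kN·m²: δ_0 = 1.8056 m and δ_{QQ} = 0.022192 m/kN.
Compatibility — the spring shortens by R_Q/k under the reaction it provides: δ_0 − R_Q·δ_{QQ} = R_Q/k. With 1/k = 0.000152 m/kN, R_Q = δ_0 / (δ_{QQ} + 1/k) = 1.8056 / (0.022192 + 0.000152) = 80.81 kN.
Moment equilibrium about P: M_P = Σ(load moments about P) − R_Q·L = 1335 − 80.81×13 = 284.8 kN·m.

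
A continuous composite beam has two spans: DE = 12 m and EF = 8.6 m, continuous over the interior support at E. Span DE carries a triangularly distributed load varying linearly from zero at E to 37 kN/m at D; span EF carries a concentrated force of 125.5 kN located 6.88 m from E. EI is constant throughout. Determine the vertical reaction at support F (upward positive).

R_F = 74.32 kN

Insert a hinge at E; M_E is the redundant, and each span becomes simply supported.
Discontinuity in slope at E on the released structure — sum the simple-span end rotations:
  span DE: triangular load, peak 37: 7w₀L³/(360EI) = 1243/EI
  span EF: point load 125.5 at a = 6.88: Pab(L + b)/(6LEI) = 297/EI
  relative rotation θ_0 = (1243 + 297)/EI = 1540/EI
A unit hogging moment at E produces rotation L₁/(3EI) + L₂/(3EI) = 6.867/EI.
Compatibility: M_E·(L₁+L₂)/(3EI) = θ_0, giving M_E = 224.3 kN·m (hogging).
Span EF, ΣM about F: R_E^{EF}·8.6 = 215.9 + 224.3, so R_E^{EF} = 51.18 kN and R_F = 125.5 − 51.18 = 74.32 kN.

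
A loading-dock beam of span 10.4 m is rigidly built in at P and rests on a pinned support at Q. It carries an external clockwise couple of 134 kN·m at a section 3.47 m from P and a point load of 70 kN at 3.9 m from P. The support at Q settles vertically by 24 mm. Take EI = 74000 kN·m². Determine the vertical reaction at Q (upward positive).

Release the roller at Q. Primary structure: cantilever fixed at P.
Primary-structure tip deflection at Q by superposition:
  clockwise couple 134 at a = 3.47: M₀a(2L − a)/(2EI) = 4029/EI
  point load 70 at a = 3.9: Pa²(3L − a)/(6EI) = 4844/EI
  δ_0 = 8873/EI
Tip deflection under a unit load at Q: L³/(3EI) = 375/EI.
With EI = 74000 kN·m²: δ_0 = 0.11991 m and δ_{QQ} = 0.005067 m/kN.
Compatibility — the beam at Q must follow the support down by 0.024 m: δ_0 − R_Q·δ_{QQ} = 0.024, so R_Q = (0.11991 − 0.024)/0.005067 = 18.93 kN.

R_Q = 18.93 kN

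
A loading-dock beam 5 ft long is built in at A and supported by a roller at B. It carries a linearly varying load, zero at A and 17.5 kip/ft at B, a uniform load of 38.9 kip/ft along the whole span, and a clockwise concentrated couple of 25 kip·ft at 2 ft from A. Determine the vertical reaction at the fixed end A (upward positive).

R_A = 136.4 kip

Remove the prop at B; the released (primary) structure is a cantilever built in at A.
Deflection at B on the released cantilever, summing each load's contribution:
  triangular load, peak 17.5 at the free end: 11w₀L⁴/(120EI) = 1003/EI
  UDL 38.9: wL⁴/(8EI) = 3039/EI
  clockwise couple 25 at a = 2: M₀a(2L − a)/(2EI) = 200/EI
  δ_0 = 4242/EI
Flexibility coefficient — unit upward force at B: δ_{BB} = L³/(3EI) = 41.67/EI.
Compatibility at B: δ_0 − R_B·δ_{BB} = 0, so R_B = 4242/41.67 = 101.8 kip.
Vertical equilibrium: R_A = ΣP − R_B = 238.2 − 101.8 = 136.4 kip.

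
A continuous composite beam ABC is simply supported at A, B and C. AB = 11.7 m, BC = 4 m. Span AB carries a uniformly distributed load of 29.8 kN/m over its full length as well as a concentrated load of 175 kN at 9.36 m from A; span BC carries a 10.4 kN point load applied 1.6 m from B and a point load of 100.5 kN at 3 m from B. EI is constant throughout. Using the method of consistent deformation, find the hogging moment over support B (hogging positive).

M_B = 613.8 kN·m

Insert a hinge at B; M_B is the redundant, and each span becomes simply supported.
End slopes at the hinge B, treating each span as simply supported:
  span AB: UDL 29.8: wL³/(24EI) = 1989/EI
  span AB: point load 175 at a = 9.36: Pab(L + a)/(6LEI) = 1150/EI
  span BC: point load 10.4 at a = 1.6: Pab(L + b)/(6LEI) = 10.65/EI
  span BC: point load 100.5 at a = 3: Pab(L + b)/(6LEI) = 62.81/EI
  relative rotation θ_0 = (3139 + 73.46)/EI = 3212/EI
A unit hogging moment at B produces rotation L₁/(3EI) + L₂/(3EI) = 5.233/EI.
Slope continuity at B: θ_0 = M_B·5.233/EI, so M_B = 3212/5.233 = 613.8 kN·m (hogging).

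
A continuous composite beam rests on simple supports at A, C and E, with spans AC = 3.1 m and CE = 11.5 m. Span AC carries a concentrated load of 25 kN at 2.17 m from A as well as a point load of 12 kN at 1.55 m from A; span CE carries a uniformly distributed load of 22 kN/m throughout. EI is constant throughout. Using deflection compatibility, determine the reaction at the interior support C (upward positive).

Insert a hinge at C; M_C is the redundant, and each span becomes simply supported.
End slopes at the hinge C, treating each span as simply supported:
  span AC: point load 25 at a = 2.17: Pab(L + a)/(6LEI) = 14.29/EI
  span AC: point load 12 at a = 1.55: Pab(L + a)/(6LEI) = 7.207/EI
  span CE: UDL 22: wL³/(24EI) = 1394/EI
  relative rotation θ_0 = (21.5 + 1394)/EI = 1416/EI
A unit hogging moment at C produces rotation L₁/(3EI) + L₂/(3EI) = 4.867/EI.
Slope continuity at C: θ_0 = M_C·4.867/EI, so M_C = 1416/4.867 = 290.9 kN·m (hogging).
Span AC, ΣM about A with M_C applied at C: R_C^{AC}·3.1 = 72.85 + 290.9, so R_C^{AC} = 117.3 kN and R_A = 37 − 117.3 = -80.33 kN.
Span CE, ΣM about E: R_C^{CE}·11.5 = 1455 + 290.9, so R_C^{CE} = 151.8 kN and R_E = 253 − 151.8 = 101.2 kN.
R_C = 117.3 + 151.8 = 269.1 kN.

R_C = 269.1 kN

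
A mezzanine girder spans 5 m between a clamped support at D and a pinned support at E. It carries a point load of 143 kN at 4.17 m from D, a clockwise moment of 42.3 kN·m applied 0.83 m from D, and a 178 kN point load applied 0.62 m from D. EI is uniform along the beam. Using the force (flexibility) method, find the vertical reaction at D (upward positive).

R_D = 205.5 kN

Release the roller at E. Primary structure: cantilever fixed at D.
Deflection at E on the released cantilever, summing each load's contribution:
  point load 143 at a = 4.17: Pa²(3L − a)/(6EI) = 4488/EI
  clockwise couple 42.3 at a = 0.83: M₀a(2L − a)/(2EI) = 161/EI
  point load 178 at a = 0.62: Pa²(3L − a)/(6EI) = 164/EI
  δ_0 = 4813/EI
Tip deflection under a unit load at E: L³/(3EI) = 41.67/EI.
Compatibility at E: δ_0 − R_E·δ_{EE} = 0, so R_E = 4813/41.67 = 115.5 kN.
Vertical equilibrium: R_D = ΣP − R_E = 321 − 115.5 = 205.5 kN.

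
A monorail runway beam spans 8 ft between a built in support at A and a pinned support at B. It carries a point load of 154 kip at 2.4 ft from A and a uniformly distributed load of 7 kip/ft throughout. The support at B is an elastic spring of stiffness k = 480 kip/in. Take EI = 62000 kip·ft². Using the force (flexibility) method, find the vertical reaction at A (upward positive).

R_A = 172.6 kip

Choose R_B as the redundant. The primary structure is the cantilever fixed at A.
Downward deflection at the released point B due to the loads:
  point load 154 at a = 2.4: Pa²(3L − a)/(6EI) = 3193/EI
  UDL 7: wL⁴/(8EI) = 3584/EI
  δ_0 = 6777/EI
Tip deflection under a unit load at B: L³/(3EI) = 170.7/EI.
With EI = 62000 kip·ft²: δ_0 = 0.10931 ft and δ_{BB} = 0.002753 ft/kip.
Compatibility — the spring shortens by R_B/k under the reaction it provides: δ_0 − R_B·δ_{BB} = R_B/k. With 1/k = 1/(480×12) ft/kip = 0.000174 ft/kip, R_B = δ_0 / (δ_{BB} + 1/k) = 0.10931 / (0.002753 + 0.000174) = 37.36 kip.
Vertical equilibrium: R_A = ΣP − R_B = 210 − 37.36 = 172.6 kip.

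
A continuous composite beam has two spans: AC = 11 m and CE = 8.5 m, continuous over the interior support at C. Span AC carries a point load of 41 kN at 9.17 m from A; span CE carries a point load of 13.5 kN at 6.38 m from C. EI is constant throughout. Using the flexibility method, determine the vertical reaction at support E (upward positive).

R_E = 5.639 kN

Release continuity at C by inserting a hinge; the redundant is the internal moment M_C. The primary structure is two simply-supported spans AC and CE.
Discontinuity in slope at C on the released structure — sum the simple-span end rotations:
  span AC: point load 41 at a = 9.17: Pab(L + a)/(6LEI) = 210.3/EI
  span CE: point load 13.5 at a = 6.38: Pab(L + b)/(6LEI) = 38.02/EI
  relative rotation θ_0 = (210.3 + 38.02)/EI = 248.3/EI
A unit hogging moment at C produces rotation L₁/(3EI) + L₂/(3EI) = 6.5/EI.
Slope continuity at C: θ_0 = M_C·6.5/EI, so M_C = 248.3/6.5 = 38.2 kN·m (hogging).
Span CE, ΣM about E: R_C^{CE}·8.5 = 28.62 + 38.2, so R_C^{CE} = 7.861 kN and R_E = 13.5 − 7.861 = 5.639 kN.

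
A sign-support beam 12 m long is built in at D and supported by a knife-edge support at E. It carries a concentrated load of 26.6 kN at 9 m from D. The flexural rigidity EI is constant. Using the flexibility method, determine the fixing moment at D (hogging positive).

Remove the prop at E; the released (primary) structure is a cantilever built in at D.
Downward deflection at the released point E due to the loads:
  point load 26.6 at a = 9: Pa²(3L − a)/(6EI) = 9696/EI
Tip deflection under a unit load at E: L³/(3EI) = 576/EI.
The prop prevents deflection at E: R_E = δ_0/δ_{EE} = 9696/576 = 16.83 kN.
Moment equilibrium about D: M_D = Σ(load moments about D) − R_E·L = 239.4 − 16.83×12 = 37.41 kN·m.

M_D = 37.41 kN·m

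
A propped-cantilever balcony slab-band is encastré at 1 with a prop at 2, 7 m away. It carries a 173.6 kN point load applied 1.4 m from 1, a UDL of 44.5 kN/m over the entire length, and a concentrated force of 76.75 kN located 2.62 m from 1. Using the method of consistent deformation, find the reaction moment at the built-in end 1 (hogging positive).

Release the roller at 2. Primary structure: cantilever fixed at 1.
Deflection at 2 on the released cantilever, summing each load's contribution:
  point load 173.6 at a = 1.4: Pa²(3L − a)/(6EI) = 1112/EI
  UDL 44.5: wL⁴/(8EI) = 13356/EI
  point load 76.75 at a = 2.62: Pa²(3L − a)/(6EI) = 1614/EI
  δ_0 = 16081/EI
Tip deflection under a unit load at 2: L³/(3EI) = 114.3/EI.
The prop prevents deflection at 2: R_2 = δ_0/δ_{22} = 16081/114.3 = 140.6 kN.
Moment equilibrium about 1: M_1 = Σ(load moments about 1) − R_2·L = 1534 − 140.6×7 = 549.8 kN·m.

M_1 = 549.8 kN·m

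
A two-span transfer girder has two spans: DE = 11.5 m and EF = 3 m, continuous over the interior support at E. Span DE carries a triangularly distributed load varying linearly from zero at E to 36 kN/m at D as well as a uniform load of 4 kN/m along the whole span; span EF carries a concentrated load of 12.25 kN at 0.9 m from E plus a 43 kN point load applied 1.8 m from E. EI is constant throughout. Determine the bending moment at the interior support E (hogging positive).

M_E = 278.5 kN·m

Take M_E as the redundant. Released structure: two simple spans DE and EF with a hinge at E.
Rotations at E on the released spans (each span's end-slope, ×1/EI):
  span DE: triangular load, peak 36: 7w₀L³/(360EI) = 1065/EI
  span DE: UDL 4: wL³/(24EI) = 253.5/EI
  span EF: point load 12.25 at a = 0.9: Pab(L + b)/(6LEI) = 6.56/EI
  span EF: point load 43 at a = 1.8: Pab(L + b)/(6LEI) = 21.67/EI
  relative rotation θ_0 = (1318 + 28.23)/EI = 1346/EI
A unit hogging moment at E produces rotation L₁/(3EI) + L₂/(3EI) = 4.833/EI.
Slope continuity at E: θ_0 = M_E·4.833/EI, so M_E = 1346/4.833 = 278.5 kN·m (hogging).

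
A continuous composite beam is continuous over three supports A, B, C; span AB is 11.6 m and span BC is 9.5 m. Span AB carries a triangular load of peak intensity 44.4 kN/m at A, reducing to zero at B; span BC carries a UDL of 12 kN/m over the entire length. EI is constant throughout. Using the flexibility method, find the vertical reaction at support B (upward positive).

Insert a hinge at B; M_B is the redundant, and each span becomes simply supported.
Rotations at B on the released spans (each span's end-slope, ×1/EI):
  span AB: triangular load, peak 44.4: 7w₀L³/(360EI) = 1348/EI
  span BC: UDL 12: wL³/(24EI) = 428.7/EI
  relative rotation θ_0 = (1348 + 428.7)/EI = 1776/EI
A unit hogging moment at B produces rotation L₁/(3EI) + L₂/(3EI) = 7.033/EI.
Compatibility: M_B·(L₁+L₂)/(3EI) = θ_0, giving M_B = 252.5 kN·m (hogging).
Span AB, ΣM about A with M_B applied at B: R_B^{AB}·11.6 = 995.7 + 252.5, so R_B^{AB} = 107.6 kN and R_A = 257.5 − 107.6 = 149.9 kN.
Span BC, ΣM about C: R_B^{BC}·9.5 = 541.5 + 252.5, so R_B^{BC} = 83.58 kN and R_C = 114 − 83.58 = 30.42 kN.
R_B = 107.6 + 83.58 = 191.2 kN.

R_B = 191.2 kN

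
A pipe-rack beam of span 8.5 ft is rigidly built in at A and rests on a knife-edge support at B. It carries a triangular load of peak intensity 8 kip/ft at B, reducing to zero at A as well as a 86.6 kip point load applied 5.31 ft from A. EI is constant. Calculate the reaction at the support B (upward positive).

Take the reaction at B as the redundant and release it; the primary structure is a cantilever fixed at A.
Free-end deflection of the primary structure under the applied loading (downward +):
  triangular load, peak 8 at the free end: 11w₀L⁴/(120EI) = 3828/EI
  point load 86.6 at a = 5.31: Pa²(3L − a)/(6EI) = 8217/EI
  δ_0 = 12045/EI
Flexibility coefficient — unit upward force at B: δ_{BB} = L³/(3EI) = 204.7/EI.
The prop prevents deflection at B: R_B = δ_0/δ_{BB} = 12045/204.7 = 58.84 kip.

R_B = 58.84 kip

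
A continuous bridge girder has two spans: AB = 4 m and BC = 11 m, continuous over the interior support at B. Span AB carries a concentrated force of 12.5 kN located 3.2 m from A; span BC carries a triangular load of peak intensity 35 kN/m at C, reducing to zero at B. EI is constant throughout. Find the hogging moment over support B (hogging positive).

M_B = 183.1 kN·m

Take M_B as the redundant. Released structure: two simple spans AB and BC with a hinge at B.
End slopes at the hinge B, treating each span as simply supported:
  span AB: point load 12.5 at a = 3.2: Pab(L + a)/(6LEI) = 9.6/EI
  span BC: triangular load, peak 35: 7w₀L³/(360EI) = 905.8/EI
  relative rotation θ_0 = (9.6 + 905.8)/EI = 915.4/EI
A unit hogging moment at B produces rotation L₁/(3EI) + L₂/(3EI) = 5/EI.
Slope continuity at B: θ_0 = M_B·5/EI, so M_B = 915.4/5 = 183.1 kN·m (hogging).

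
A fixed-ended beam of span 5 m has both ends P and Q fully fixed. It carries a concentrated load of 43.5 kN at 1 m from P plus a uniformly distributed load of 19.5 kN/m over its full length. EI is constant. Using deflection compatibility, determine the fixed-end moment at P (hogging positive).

Release both end moments; the primary structure is a simply-supported span PQ with redundants M_P and M_Q.
End rotations of the released simple span under the applied load (×1/EI):
  at P: point load 43.5 at a = 1: Pab(L + b)/(6LEI) = 52.2/EI
  at Q: point load 43.5 at a = 1: Pab(L + a)/(6LEI) = 34.8/EI
  at P: UDL 19.5: wL³/(24EI) = 101.6/EI
  at Q: UDL 19.5: wL³/(24EI) = 101.6/EI
  θ_P0 = 153.8/EI,  θ_Q0 = 136.4/EI
Flexibility coefficients: a unit moment at one end gives L/(3EI) there and L/(6EI) at the far end, so f₁₁ = f₂₂ = 1.667/EI and f₁₂ = f₂₁ = 0.8333/EI.
Compatibility — zero rotation at each built-in end:
  1.667 M_P + 0.8333 M_Q = 153.8
  0.8333 M_P + 1.667 M_Q = 136.4
Solving the pair gives M_P = 68.47 kN·m and M_Q = 47.59 kN·m (hogging).

M_P = 68.47 kN·m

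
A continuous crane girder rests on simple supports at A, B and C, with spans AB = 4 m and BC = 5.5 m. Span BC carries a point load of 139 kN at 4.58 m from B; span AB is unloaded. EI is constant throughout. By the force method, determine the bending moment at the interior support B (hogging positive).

Take M_B as the redundant. Released structure: two simple spans AB and BC with a hinge at B.
End slopes at the hinge B, treating each span as simply supported:
  span BC: point load 139 at a = 4.58: Pab(L + b)/(6LEI) = 113.9/EI
  relative rotation θ_0 = (0 + 113.9)/EI = 113.9/EI
A unit hogging moment at B produces rotation L₁/(3EI) + L₂/(3EI) = 3.167/EI.
Slope continuity at B: θ_0 = M_B·3.167/EI, so M_B = 113.9/3.167 = 35.98 kN·m (hogging).

M_B = 35.98 kN·m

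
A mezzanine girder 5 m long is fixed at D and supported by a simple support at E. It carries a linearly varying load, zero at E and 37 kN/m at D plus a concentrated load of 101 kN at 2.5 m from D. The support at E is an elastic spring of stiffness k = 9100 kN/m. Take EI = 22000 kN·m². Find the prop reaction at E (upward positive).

R_E = 47.32 kN

Choose R_E as the redundant. The primary structure is the cantilever fixed at D.
Downward deflection at the released point E due to the loads:
  triangular load, peak 37 at the fixed end: w₀L⁴/(30EI) = 770.8/EI
  point load 101 at a = 2.5: Pa²(3L − a)/(6EI) = 1315/EI
  δ_0 = 2086/EI
Flexibility coefficient — unit upward force at E: δ_{EE} = L³/(3EI) = 41.67/EI.
With EI = 22000 kN·m²: δ_0 = 0.094815 m and δ_{EE} = 0.001894 m/kN.
Compatibility — the spring shortens by R_E/k under the reaction it provides: δ_0 − R_E·δ_{EE} = R_E/k. With 1/k = 0.00011 m/kN, R_E = δ_0 / (δ_{EE} + 1/k) = 0.094815 / (0.001894 + 0.00011) = 47.32 kN.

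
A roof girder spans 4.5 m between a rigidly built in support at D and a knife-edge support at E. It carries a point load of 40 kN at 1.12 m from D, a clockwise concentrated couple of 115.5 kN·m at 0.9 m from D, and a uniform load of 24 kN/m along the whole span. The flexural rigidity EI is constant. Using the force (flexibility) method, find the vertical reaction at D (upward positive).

Remove the prop at E; the released (primary) structure is a cantilever built in at D.
Free-end deflection of the primary structure under the applied loading (downward +):
  point load 40 at a = 1.12: Pa²(3L − a)/(6EI) = 103.5/EI
  clockwise couple 115.5 at a = 0.9: M₀a(2L − a)/(2EI) = 421/EI
  UDL 24: wL⁴/(8EI) = 1230/EI
  δ_0 = 1755/EI
Flexibility coefficient — unit upward force at E: δ_{EE} = L³/(3EI) = 30.38/EI.
The prop prevents deflection at E: R_E = δ_0/δ_{EE} = 1755/30.38 = 57.77 kN.
Vertical equilibrium: R_D = ΣP − R_E = 148 − 57.77 = 90.23 kN.

R_D = 90.23 kN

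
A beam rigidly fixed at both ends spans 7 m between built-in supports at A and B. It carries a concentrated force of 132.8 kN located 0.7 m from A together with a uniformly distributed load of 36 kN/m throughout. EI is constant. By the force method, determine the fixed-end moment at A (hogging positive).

M_A = 222.3 kN·m

Take the two fixed-end moments M_A, M_B as redundants; the released structure is the simple span AB.
On the primary (simply-supported) span, the end slopes from the loading are:
  at A: point load 132.8 at a = 0.7: Pab(L + b)/(6LEI) = 185.5/EI
  at B: point load 132.8 at a = 0.7: Pab(L + a)/(6LEI) = 107.4/EI
  at A: UDL 36: wL³/(24EI) = 514.5/EI
  at B: UDL 36: wL³/(24EI) = 514.5/EI
  θ_A0 = 700/EI,  θ_B0 = 621.9/EI
Flexibility coefficients: a unit moment at one end gives L/(3EI) there and L/(6EI) at the far end, so f₁₁ = f₂₂ = 2.333/EI and f₁₂ = f₂₁ = 1.167/EI.
Compatibility — zero rotation at each built-in end:
  2.333 M_A + 1.167 M_B = 700
  1.167 M_A + 2.333 M_B = 621.9
Solving the pair gives M_A = 222.3 kN·m and M_B = 155.4 kN·m (hogging).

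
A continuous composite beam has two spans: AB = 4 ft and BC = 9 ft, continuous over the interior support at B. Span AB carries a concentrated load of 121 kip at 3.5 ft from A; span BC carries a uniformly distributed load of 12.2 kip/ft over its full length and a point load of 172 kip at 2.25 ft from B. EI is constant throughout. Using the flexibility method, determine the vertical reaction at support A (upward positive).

Insert a hinge at B; M_B is the redundant, and each span becomes simply supported.
Discontinuity in slope at B on the released structure — sum the simple-span end rotations:
  span AB: point load 121 at a = 3.5: Pab(L + a)/(6LEI) = 66.17/EI
  span BC: UDL 12.2: wL³/(24EI) = 370.6/EI
  span BC: point load 172 at a = 2.25: Pab(L + b)/(6LEI) = 761.9/EI
  relative rotation θ_0 = (66.17 + 1132)/EI = 1199/EI
A unit hogging moment at B produces rotation L₁/(3EI) + L₂/(3EI) = 4.333/EI.
Compatibility: M_B·(L₁+L₂)/(3EI) = θ_0, giving M_B = 276.6 kip·ft (hogging).
Span AB, ΣM about A with M_B applied at B: R_B^{AB}·4 = 423.5 + 276.6, so R_B^{AB} = 175 kip and R_A = 121 − 175 = -54.03 kip.

R_A = -54.03 kip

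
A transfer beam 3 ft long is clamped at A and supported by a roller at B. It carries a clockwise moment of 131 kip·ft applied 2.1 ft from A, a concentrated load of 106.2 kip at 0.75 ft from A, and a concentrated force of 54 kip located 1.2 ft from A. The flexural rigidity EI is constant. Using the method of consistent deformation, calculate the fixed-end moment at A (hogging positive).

M_A = 35.56 kip·ft

Remove the prop at B; the released (primary) structure is a cantilever built in at A.
Free-end deflection of the primary structure under the applied loading (downward +):
  clockwise couple 131 at a = 2.1: M₀a(2L − a)/(2EI) = 536.4/EI
  point load 106.2 at a = 0.75: Pa²(3L − a)/(6EI) = 82.14/EI
  point load 54 at a = 1.2: Pa²(3L − a)/(6EI) = 101.1/EI
  δ_0 = 719.7/EI
Tip deflection under a unit load at B: L³/(3EI) = 9/EI.
The prop prevents deflection at B: R_B = δ_0/δ_{BB} = 719.7/9 = 79.96 kip.
Moment equilibrium about A: M_A = Σ(load moments about A) − R_B·L = 275.4 − 79.96×3 = 35.56 kip·ft.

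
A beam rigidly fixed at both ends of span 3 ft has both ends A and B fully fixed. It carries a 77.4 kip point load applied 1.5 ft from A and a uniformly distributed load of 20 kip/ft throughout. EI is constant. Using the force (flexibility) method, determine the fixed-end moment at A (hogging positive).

M_A = 44.02 kip·ft

Take the two fixed-end moments M_A, M_B as redundants; the released structure is the simple span AB.
Simple-span end rotations at A and B under the given loads:
  at A: point load 77.4 at a = 1.5: Pab(L + b)/(6LEI) = 43.54/EI
  at B: point load 77.4 at a = 1.5: Pab(L + a)/(6LEI) = 43.54/EI
  at A: UDL 20: wL³/(24EI) = 22.5/EI
  at B: UDL 20: wL³/(24EI) = 22.5/EI
  θ_A0 = 66.04/EI,  θ_B0 = 66.04/EI
Flexibility coefficients: a unit moment at one end gives L/(3EI) there and L/(6EI) at the far end, so f₁₁ = f₂₂ = 1/EI and f₁₂ = f₂₁ = 0.5/EI.
Compatibility — zero rotation at each built-in end:
  1 M_A + 0.5 M_B = 66.04
  0.5 M_A + 1 M_B = 66.04
Solving the pair gives M_A = 44.02 kip·ft and M_B = 44.02 kip·ft (hogging).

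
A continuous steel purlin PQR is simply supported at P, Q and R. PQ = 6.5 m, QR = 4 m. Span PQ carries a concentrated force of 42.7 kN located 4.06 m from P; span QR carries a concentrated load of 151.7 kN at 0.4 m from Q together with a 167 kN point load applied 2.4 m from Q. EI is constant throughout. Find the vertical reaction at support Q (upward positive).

Insert a hinge at Q; M_Q is the redundant, and each span becomes simply supported.
Rotations at Q on the released spans (each span's end-slope, ×1/EI):
  span PQ: point load 42.7 at a = 4.06: Pab(L + a)/(6LEI) = 114.5/EI
  span QR: point load 151.7 at a = 0.4: Pab(L + b)/(6LEI) = 69.18/EI
  span QR: point load 167 at a = 2.4: Pab(L + b)/(6LEI) = 149.6/EI
  relative rotation θ_0 = (114.5 + 218.8)/EI = 333.3/EI
A unit hogging moment at Q produces rotation L₁/(3EI) + L₂/(3EI) = 3.5/EI.
Slope continuity at Q: θ_0 = M_Q·3.5/EI, so M_Q = 333.3/3.5 = 95.24 kN·m (hogging).
Span PQ, ΣM about P with M_Q applied at Q: R_Q^{PQ}·6.5 = 173.4 + 95.24, so R_Q^{PQ} = 41.32 kN and R_P = 42.7 − 41.32 = 1.376 kN.
Span QR, ΣM about R: R_Q^{QR}·4 = 813.3 + 95.24, so R_Q^{QR} = 227.1 kN and R_R = 318.7 − 227.1 = 91.56 kN.
R_Q = 41.32 + 227.1 = 268.5 kN.

R_Q = 268.5 kN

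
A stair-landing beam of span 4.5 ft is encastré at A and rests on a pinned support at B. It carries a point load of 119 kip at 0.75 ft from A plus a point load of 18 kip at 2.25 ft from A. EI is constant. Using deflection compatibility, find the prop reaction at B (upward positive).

R_B = 10.31 kip

Take the reaction at B as the redundant and release it; the primary structure is a cantilever fixed at A.
Downward deflection at the released point B due to the loads:
  point load 119 at a = 0.75: Pa²(3L − a)/(6EI) = 142.2/EI
  point load 18 at a = 2.25: Pa²(3L − a)/(6EI) = 170.9/EI
  δ_0 = 313.1/EI
Tip deflection under a unit load at B: L³/(3EI) = 30.38/EI.
Compatibility at B: δ_0 − R_B·δ_{BB} = 0, so R_B = 313.1/30.38 = 10.31 kip.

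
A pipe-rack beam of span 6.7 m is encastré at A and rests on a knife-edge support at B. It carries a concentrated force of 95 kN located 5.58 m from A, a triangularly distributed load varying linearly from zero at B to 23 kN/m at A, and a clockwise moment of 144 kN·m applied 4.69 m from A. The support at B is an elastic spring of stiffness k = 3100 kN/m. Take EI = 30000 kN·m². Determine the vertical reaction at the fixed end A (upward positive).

Remove the prop at B; the released (primary) structure is a cantilever built in at A.
Deflection at B on the released cantilever, summing each load's contribution:
  point load 95 at a = 5.58: Pa²(3L − a)/(6EI) = 7158/EI
  triangular load, peak 23 at the fixed end: w₀L⁴/(30EI) = 1545/EI
  clockwise couple 144 at a = 4.69: M₀a(2L − a)/(2EI) = 2941/EI
  δ_0 = 11644/EI
Flexibility coefficient — unit upward force at B: δ_{BB} = L³/(3EI) = 100.3/EI.
With EI = 30000 kN·m²: δ_0 = 0.38815 m and δ_{BB} = 0.003342 m/kN.
Compatibility — the spring shortens by R_B/k under the reaction it provides: δ_0 − R_B·δ_{BB} = R_B/k. With 1/k = 0.000323 m/kN, R_B = δ_0 / (δ_{BB} + 1/k) = 0.38815 / (0.003342 + 0.000323) = 105.9 kN.
Vertical equilibrium: R_A = ΣP − R_B = 172.1 − 105.9 = 66.13 kN.

R_A = 66.13 kN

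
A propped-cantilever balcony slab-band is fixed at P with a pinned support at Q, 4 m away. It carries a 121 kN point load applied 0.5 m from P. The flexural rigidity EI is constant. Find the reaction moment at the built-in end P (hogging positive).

M_P = 49.63 kN·m

Choose R_Q as the redundant. The primary structure is the cantilever fixed at P.
Deflection at Q on the released cantilever, summing each load's contribution:
  point load 121 at a = 0.5: Pa²(3L − a)/(6EI) = 57.98/EI
Flexibility coefficient — unit upward force at Q: δ_{QQ} = L³/(3EI) = 21.33/EI.
Compatibility at Q: δ_0 − R_Q·δ_{QQ} = 0, so R_Q = 57.98/21.33 = 2.718 kN.
Moment equilibrium about P: M_P = Σ(load moments about P) − R_Q·L = 60.5 − 2.718×4 = 49.63 kN·m.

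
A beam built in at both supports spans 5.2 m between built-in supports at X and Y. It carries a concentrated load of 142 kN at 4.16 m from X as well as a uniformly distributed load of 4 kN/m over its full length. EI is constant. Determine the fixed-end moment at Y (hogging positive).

M_Y = 103.5 kN·m

Take the two fixed-end moments M_X, M_Y as redundants; the released structure is the simple span XY.
On the primary (simply-supported) span, the end slopes from the loading are:
  at X: point load 142 at a = 4.16: Pab(L + b)/(6LEI) = 122.9/EI
  at Y: point load 142 at a = 4.16: Pab(L + a)/(6LEI) = 184.3/EI
  at X: UDL 4: wL³/(24EI) = 23.43/EI
  at Y: UDL 4: wL³/(24EI) = 23.43/EI
  θ_X0 = 146.3/EI,  θ_Y0 = 207.7/EI
Flexibility coefficients: a unit moment at one end gives L/(3EI) there and L/(6EI) at the far end, so f₁₁ = f₂₂ = 1.733/EI and f₁₂ = f₂₁ = 0.8667/EI.
Compatibility — zero rotation at each built-in end:
  1.733 M_X + 0.8667 M_Y = 146.3
  0.8667 M_X + 1.733 M_Y = 207.7
Solving the pair gives M_X = 32.64 kN·m and M_Y = 103.5 kN·m (hogging).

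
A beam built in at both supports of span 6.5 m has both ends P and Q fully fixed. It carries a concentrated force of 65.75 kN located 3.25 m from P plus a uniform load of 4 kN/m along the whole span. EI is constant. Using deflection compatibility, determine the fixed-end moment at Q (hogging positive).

M_Q = 67.51 kN·m

Take the two fixed-end moments M_P, M_Q as redundants; the released structure is the simple span PQ.
Simple-span end rotations at P and Q under the given loads:
  at P: point load 65.75 at a = 3.25: Pab(L + b)/(6LEI) = 173.6/EI
  at Q: point load 65.75 at a = 3.25: Pab(L + a)/(6LEI) = 173.6/EI
  at P: UDL 4: wL³/(24EI) = 45.77/EI
  at Q: UDL 4: wL³/(24EI) = 45.77/EI
  θ_P0 = 219.4/EI,  θ_Q0 = 219.4/EI
Flexibility coefficients: a unit moment at one end gives L/(3EI) there and L/(6EI) at the far end, so f₁₁ = f₂₂ = 2.167/EI and f₁₂ = f₂₁ = 1.083/EI.
Compatibility — zero rotation at each built-in end:
  2.167 M_P + 1.083 M_Q = 219.4
  1.083 M_P + 2.167 M_Q = 219.4
Solving the pair gives M_P = 67.51 kN·m and M_Q = 67.51 kN·m (hogging).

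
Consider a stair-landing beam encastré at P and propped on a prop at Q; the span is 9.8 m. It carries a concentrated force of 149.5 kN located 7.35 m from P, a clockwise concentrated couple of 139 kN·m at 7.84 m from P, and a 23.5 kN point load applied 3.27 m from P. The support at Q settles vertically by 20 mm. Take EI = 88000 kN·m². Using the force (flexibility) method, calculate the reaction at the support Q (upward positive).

R_Q = 112.9 kN

Remove the prop at Q; the released (primary) structure is a cantilever built in at P.
Deflection at Q on the released cantilever, summing each load's contribution:
  point load 149.5 at a = 7.35: Pa²(3L − a)/(6EI) = 29681/EI
  clockwise couple 139 at a = 7.84: M₀a(2L − a)/(2EI) = 6408/EI
  point load 23.5 at a = 3.27: Pa²(3L − a)/(6EI) = 1094/EI
  δ_0 = 37183/EI
Flexibility coefficient — unit upward force at Q: δ_{QQ} = L³/(3EI) = 313.7/EI.
With EI = 88000 kN·m²: δ_0 = 0.42253 m and δ_{QQ} = 0.003565 m/kN.
Compatibility — the beam at Q must follow the support down by 0.02 m: δ_0 − R_Q·δ_{QQ} = 0.02, so R_Q = (0.42253 − 0.02)/0.003565 = 112.9 kN.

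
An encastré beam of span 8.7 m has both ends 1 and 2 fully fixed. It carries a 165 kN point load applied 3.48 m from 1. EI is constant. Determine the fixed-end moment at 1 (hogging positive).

Release both end moments; the primary structure is a simply-supported span 12 with redundants M_1 and M_2.
Simple-span end rotations at 1 and 2 under the given loads:
  at 1: point load 165 at a = 3.48: Pab(L + b)/(6LEI) = 799.3/EI
  at 2: point load 165 at a = 3.48: Pab(L + a)/(6LEI) = 699.4/EI
  θ_10 = 799.3/EI,  θ_20 = 699.4/EI
Flexibility coefficients: a unit moment at one end gives L/(3EI) there and L/(6EI) at the far end, so f₁₁ = f₂₂ = 2.9/EI and f₁₂ = f₂₁ = 1.45/EI.
Compatibility — zero rotation at each built-in end:
  2.9 M_1 + 1.45 M_2 = 799.3
  1.45 M_1 + 2.9 M_2 = 699.4
Solving the pair gives M_1 = 206.7 kN·m and M_2 = 137.8 kN·m (hogging).

M_1 = 206.7 kN·m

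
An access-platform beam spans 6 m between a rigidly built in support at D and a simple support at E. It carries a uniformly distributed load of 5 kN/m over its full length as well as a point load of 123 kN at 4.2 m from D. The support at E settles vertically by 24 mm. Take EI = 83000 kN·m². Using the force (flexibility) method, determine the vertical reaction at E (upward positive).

Release the roller at E. Primary structure: cantilever fixed at D.
Primary-structure tip deflection at E by superposition:
  UDL 5: wL⁴/(8EI) = 810/EI
  point load 123 at a = 4.2: Pa²(3L − a)/(6EI) = 4990/EI
  δ_0 = 5800/EI
Tip deflection under a unit load at E: L³/(3EI) = 72/EI.
With EI = 83000 kN·m²: δ_0 = 0.069884 m and δ_{EE} = 0.000867 m/kN.
Compatibility — the beam at E must follow the support down by 0.024 m: δ_0 − R_E·δ_{EE} = 0.024, so R_E = (0.069884 − 0.024)/0.000867 = 52.89 kN.

R_E = 52.89 kN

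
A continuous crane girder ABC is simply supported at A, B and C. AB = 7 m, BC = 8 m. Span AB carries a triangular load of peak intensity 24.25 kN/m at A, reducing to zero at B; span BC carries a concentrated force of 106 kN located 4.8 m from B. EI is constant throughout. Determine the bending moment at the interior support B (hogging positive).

Release continuity at B by inserting a hinge; the redundant is the internal moment M_B. The primary structure is two simply-supported spans AB and BC.
Discontinuity in slope at B on the released structure — sum the simple-span end rotations:
  span AB: triangular load, peak 24.25: 7w₀L³/(360EI) = 161.7/EI
  span BC: point load 106 at a = 4.8: Pab(L + b)/(6LEI) = 379.9/EI
  relative rotation θ_0 = (161.7 + 379.9)/EI = 541.6/EI
A unit hogging moment at B produces rotation L₁/(3EI) + L₂/(3EI) = 5/EI.
Slope continuity at B: θ_0 = M_B·5/EI, so M_B = 541.6/5 = 108.3 kN·m (hogging).

M_B = 108.3 kN·m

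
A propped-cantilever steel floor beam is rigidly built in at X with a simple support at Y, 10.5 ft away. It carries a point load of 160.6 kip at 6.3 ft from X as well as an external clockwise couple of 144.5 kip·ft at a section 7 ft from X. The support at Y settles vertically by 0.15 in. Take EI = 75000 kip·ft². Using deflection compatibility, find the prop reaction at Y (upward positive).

R_Y = 85.3 kip

Remove the prop at Y; the released (primary) structure is a cantilever built in at X.
Deflection at Y on the released cantilever, summing each load's contribution:
  point load 160.6 at a = 6.3: Pa²(3L − a)/(6EI) = 26772/EI
  clockwise couple 144.5 at a = 7: M₀a(2L − a)/(2EI) = 7080/EI
  δ_0 = 33852/EI
Flexibility coefficient — unit upward force at Y: δ_{YY} = L³/(3EI) = 385.9/EI.
With EI = 75000 kip·ft²: δ_0 = 0.45136 ft and δ_{YY} = 0.005145 ft/kip.
Compatibility — the beam at Y must follow the support down by 0.0125 ft: δ_0 − R_Y·δ_{YY} = 0.0125, so R_Y = (0.45136 − 0.0125)/0.005145 = 85.3 kip.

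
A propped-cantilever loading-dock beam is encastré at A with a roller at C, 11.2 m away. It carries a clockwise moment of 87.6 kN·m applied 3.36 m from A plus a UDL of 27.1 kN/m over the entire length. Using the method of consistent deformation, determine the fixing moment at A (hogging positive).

M_A = 445.5 kN·m

Choose R_C as the redundant. The primary structure is the cantilever fixed at A.
Primary-structure tip deflection at C by superposition:
  clockwise couple 87.6 at a = 3.36: M₀a(2L − a)/(2EI) = 2802/EI
  UDL 27.1: wL⁴/(8EI) = 53303/EI
  δ_0 = 56105/EI
Tip deflection under a unit load at C: L³/(3EI) = 468.3/EI.
The prop prevents deflection at C: R_C = δ_0/δ_{CC} = 56105/468.3 = 119.8 kN.
Moment equilibrium about A: M_A = Σ(load moments about A) − R_C·L = 1787 − 119.8×11.2 = 445.5 kN·m.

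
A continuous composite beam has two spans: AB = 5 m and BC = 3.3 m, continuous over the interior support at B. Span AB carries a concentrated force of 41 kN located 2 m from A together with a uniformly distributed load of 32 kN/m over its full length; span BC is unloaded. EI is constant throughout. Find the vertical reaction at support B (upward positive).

Take M_B as the redundant. Released structure: two simple spans AB and BC with a hinge at B.
Rotations at B on the released spans (each span's end-slope, ×1/EI):
  span AB: point load 41 at a = 2: Pab(L + a)/(6LEI) = 57.4/EI
  span AB: UDL 32: wL³/(24EI) = 166.7/EI
  relative rotation θ_0 = (224.1 + 0)/EI = 224.1/EI
A unit hogging moment at B produces rotation L₁/(3EI) + L₂/(3EI) = 2.767/EI.
Compatibility: M_B·(L₁+L₂)/(3EI) = θ_0, giving M_B = 80.99 kN·m (hogging).
Span AB, ΣM about A with M_B applied at B: R_B^{AB}·5 = 482 + 80.99, so R_B^{AB} = 112.6 kN and R_A = 201 − 112.6 = 88.4 kN.
Span BC, ΣM about C: R_B^{BC}·3.3 = 0 + 80.99, so R_B^{BC} = 24.54 kN and R_C = 0 − 24.54 = -24.54 kN.
R_B = 112.6 + 24.54 = 137.1 kN.

R_B = 137.1 kN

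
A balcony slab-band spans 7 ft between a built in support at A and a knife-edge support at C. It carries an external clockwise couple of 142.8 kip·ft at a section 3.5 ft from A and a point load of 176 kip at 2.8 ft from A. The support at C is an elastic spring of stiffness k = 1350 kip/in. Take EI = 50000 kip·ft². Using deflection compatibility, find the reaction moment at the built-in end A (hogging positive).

M_A = 229.7 kip·ft

Take the reaction at C as the redundant and release it; the primary structure is a cantilever fixed at A.
Free-end deflection of the primary structure under the applied loading (downward +):
  clockwise couple 142.8 at a = 3.5: M₀a(2L − a)/(2EI) = 2624/EI
  point load 176 at a = 2.8: Pa²(3L − a)/(6EI) = 4186/EI
  δ_0 = 6809/EI
Flexibility coefficient — unit upward force at C: δ_{CC} = L³/(3EI) = 114.3/EI.
With EI = 50000 kip·ft²: δ_0 = 0.13619 ft and δ_{CC} = 0.002287 ft/kip.
Compatibility — the spring shortens by R_C/k under the reaction it provides: δ_0 − R_C·δ_{CC} = R_C/k. With 1/k = 1/(1350×12) ft/kip = 0.000062 ft/kip, R_C = δ_0 / (δ_{CC} + 1/k) = 0.13619 / (0.002287 + 0.000062) = 57.99 kip.
Moment equilibrium about A: M_A = Σ(load moments about A) − R_C·L = 635.6 − 57.99×7 = 229.7 kip·ft.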